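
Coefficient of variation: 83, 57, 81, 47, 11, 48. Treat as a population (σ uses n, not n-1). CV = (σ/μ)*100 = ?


Mean = 54.5000
SD = 24.1919
CV = (24.1919/54.5000)*100 = 44.3889%

CV = 44.3889%


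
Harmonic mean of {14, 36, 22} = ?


Sum of reciprocals = 1/14 + 1/36 + 1/22 = 0.144661
HM = 3/0.144661 = 20.7382

HM = 20.7382


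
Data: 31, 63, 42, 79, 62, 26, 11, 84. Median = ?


Sorted: 11, 26, 31, 42, 62, 63, 79, 84
n = 8 (even)
Middle values: 42 and 62
Median = (42+62)/2 = 52.0000

Median = 52.0000


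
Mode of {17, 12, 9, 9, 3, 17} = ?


Frequencies: 3:1, 9:2, 12:1, 17:2
Max frequency = 2
Mode = 9, 17

Mode = 9, 17


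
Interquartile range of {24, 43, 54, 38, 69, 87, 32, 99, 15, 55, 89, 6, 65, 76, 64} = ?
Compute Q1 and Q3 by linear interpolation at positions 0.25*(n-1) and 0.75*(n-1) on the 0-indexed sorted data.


Sorted: 6, 15, 24, 32, 38, 43, 54, 55, 64, 65, 69, 76, 87, 89, 99
Q1 (25th %ile) = 35.0000
Q3 (75th %ile) = 72.5000
IQR = 72.5000 - 35.0000 = 37.5000

IQR = 37.5000


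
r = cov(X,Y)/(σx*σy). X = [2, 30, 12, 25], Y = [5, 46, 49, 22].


Mean X = 17.2500, Mean Y = 30.5000
SD X = 10.985786, SD Y = 18.062392
Cov = 105.875000
r = 105.875000/(10.985786*18.062392) = 0.5336

r = 0.5336


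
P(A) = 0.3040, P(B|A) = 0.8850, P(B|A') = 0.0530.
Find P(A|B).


P(B) = P(B|A)*P(A) + P(B|A')*P(A')
= 0.8850*0.3040 + 0.0530*0.6960
= 0.269040 + 0.036888 = 0.305928
P(A|B) = 0.269040/0.305928 = 0.8794

P(A|B) = 0.8794


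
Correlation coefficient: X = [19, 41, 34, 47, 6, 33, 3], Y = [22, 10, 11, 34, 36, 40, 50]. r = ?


Mean X = 26.1429, Mean Y = 29.0000
SD X = 15.842335, SD Y = 13.989792
Cov = -117.285714
r = -117.285714/(15.842335*13.989792) = -0.5292

r = -0.5292


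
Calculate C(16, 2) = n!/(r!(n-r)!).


C(16,2) = 16!/(2! × 14!)
= 20922789888000/(2 × 87178291200)
= 120

C(16,2) = 120


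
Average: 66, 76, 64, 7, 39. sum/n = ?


Sum = 66 + 76 + 64 + 7 + 39 = 252
n = 5
Mean = 252/5 = 50.4000

Mean = 50.4000


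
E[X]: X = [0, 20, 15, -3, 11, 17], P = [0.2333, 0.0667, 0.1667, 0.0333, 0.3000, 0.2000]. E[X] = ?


E[X] = 0*0.2333 + 20*0.0667 + 15*0.1667 - 3*0.0333 + 11*0.3000 + 17*0.2000
= 0 + 1.3340 + 2.5005 - 0.0999 + 3.3000 + 3.4000
= 10.4346

E[X] = 10.4346


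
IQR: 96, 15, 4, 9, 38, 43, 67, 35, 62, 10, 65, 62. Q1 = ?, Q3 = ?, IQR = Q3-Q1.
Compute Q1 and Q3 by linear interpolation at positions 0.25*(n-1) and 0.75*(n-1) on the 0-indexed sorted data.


Sorted: 4, 9, 10, 15, 35, 38, 43, 62, 62, 65, 67, 96
Q1 (25th %ile) = 13.7500
Q3 (75th %ile) = 62.7500
IQR = 62.7500 - 13.7500 = 49.0000

IQR = 49.0000


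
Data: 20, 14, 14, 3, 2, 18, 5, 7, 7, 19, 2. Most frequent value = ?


Frequencies: 2:2, 3:1, 5:1, 7:2, 14:2, 18:1, 19:1, 20:1
Max frequency = 2
Mode = 2, 7, 14

Mode = 2, 7, 14


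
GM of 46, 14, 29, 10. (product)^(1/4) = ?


Product = 46 × 14 × 29 × 10 = 186760
GM = 186760^(1/4) = 20.7884

GM = 20.7884


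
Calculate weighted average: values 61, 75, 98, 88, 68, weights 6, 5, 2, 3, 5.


Numerator = 61*6 + 75*5 + 98*2 + 88*3 + 68*5 = 1541
Denominator = 6 + 5 + 2 + 3 + 5 = 21
WM = 1541/21 = 73.3810

WM = 73.3810


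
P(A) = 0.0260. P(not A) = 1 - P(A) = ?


P(not A) = 1 - 0.0260 = 0.9740

P(not A) = 0.9740


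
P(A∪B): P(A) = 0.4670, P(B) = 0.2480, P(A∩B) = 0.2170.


P(A∪B) = 0.4670 + 0.2480 - 0.2170
= 0.7150 - 0.2170
= 0.4980

P(A∪B) = 0.4980


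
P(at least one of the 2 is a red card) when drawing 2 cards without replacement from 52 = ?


P(at least one) = 1 - P(none)
P(none) = (26/52) × (25/51) = 0.245098
P(at least one) = 1 - 0.245098 = 0.7549

P = 0.7549


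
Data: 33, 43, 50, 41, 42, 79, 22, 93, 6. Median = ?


Sorted: 6, 22, 33, 41, 42, 43, 50, 79, 93
n = 9 (odd)
Middle value = 42

Median = 42


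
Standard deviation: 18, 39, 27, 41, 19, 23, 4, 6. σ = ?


Mean = 22.1250
Variance = 160.1094
SD = sqrt(160.1094) = 12.6534

SD = 12.6534


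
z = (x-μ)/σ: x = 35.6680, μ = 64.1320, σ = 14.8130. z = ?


z = (35.6680 - 64.1320)/14.8130
= -28.4640/14.8130
= -1.9216

z = -1.9216


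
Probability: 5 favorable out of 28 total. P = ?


P = 5/28 = 0.1786

P = 0.1786


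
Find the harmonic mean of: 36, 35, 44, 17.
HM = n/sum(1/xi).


Sum of reciprocals = 1/36 + 1/35 + 1/44 + 1/17 = 0.137900
HM = 4/0.137900 = 29.0065

HM = 29.0065


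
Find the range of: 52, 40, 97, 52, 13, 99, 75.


Max = 99, Min = 13
Range = 99 - 13 = 86

Range = 86


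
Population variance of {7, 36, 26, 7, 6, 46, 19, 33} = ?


Mean = 22.5000
Squared deviations: 240.2500, 182.2500, 12.2500, 240.2500, 272.2500, 552.2500, 12.2500, 110.2500
Sum = 1622.0000
Variance = 1622.0000/8 = 202.7500

Variance = 202.7500


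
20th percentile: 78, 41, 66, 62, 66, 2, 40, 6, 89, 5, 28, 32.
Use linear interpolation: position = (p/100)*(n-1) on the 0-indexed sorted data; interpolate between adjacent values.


Sorted: 2, 5, 6, 28, 32, 40, 41, 62, 66, 66, 78, 89
n = 12
Index = 20/100 * 11 = 2.2000
Lower = data[2] = 6, Upper = data[3] = 28
P20 = 6 + 0.2000*(22) = 10.4000

P20 = 10.4000


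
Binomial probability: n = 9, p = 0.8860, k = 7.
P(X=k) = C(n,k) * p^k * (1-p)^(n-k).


C(9,7) = 36
p^7 = 0.428584
(1-p)^2 = 0.012996
P = 36 * 0.428584 * 0.012996 = 0.2005

P(X=7) = 0.2005


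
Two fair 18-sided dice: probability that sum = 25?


Total outcomes = 18×18 = 324
Favorable (sum = 25): 12
P = 12/324 = 0.0370

P = 0.0370


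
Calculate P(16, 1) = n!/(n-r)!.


P(16,1) = 16!/15!
= 20922789888000/1307674368000
= 16

P(16,1) = 16


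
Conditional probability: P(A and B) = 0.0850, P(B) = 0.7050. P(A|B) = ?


P(A|B) = 0.0850/0.7050 = 0.1206

P(A|B) = 0.1206


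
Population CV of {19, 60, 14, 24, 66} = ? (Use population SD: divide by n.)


Mean = 36.6000
SD = 21.8687
CV = (21.8687/36.6000)*100 = 59.7505%

CV = 59.7505%


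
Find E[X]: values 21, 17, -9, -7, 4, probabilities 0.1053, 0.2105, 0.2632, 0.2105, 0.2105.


E[X] = 21*0.1053 + 17*0.2105 - 9*0.2632 - 7*0.2105 + 4*0.2105
= 2.2113 + 3.5785 - 2.3688 - 1.4735 + 0.8420
= 2.7895

E[X] = 2.7895


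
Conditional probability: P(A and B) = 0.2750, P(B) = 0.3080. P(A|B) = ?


P(A|B) = 0.2750/0.3080 = 0.8929

P(A|B) = 0.8929


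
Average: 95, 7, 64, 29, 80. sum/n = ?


Sum = 95 + 7 + 64 + 29 + 80 = 275
n = 5
Mean = 275/5 = 55.0000

Mean = 55.0000


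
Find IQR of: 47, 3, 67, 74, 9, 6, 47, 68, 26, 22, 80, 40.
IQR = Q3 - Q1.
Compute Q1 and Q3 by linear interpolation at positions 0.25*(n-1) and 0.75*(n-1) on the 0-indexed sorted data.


Sorted: 3, 6, 9, 22, 26, 40, 47, 47, 67, 68, 74, 80
Q1 (25th %ile) = 18.7500
Q3 (75th %ile) = 67.2500
IQR = 67.2500 - 18.7500 = 48.5000

IQR = 48.5000


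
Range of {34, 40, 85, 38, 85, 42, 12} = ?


Max = 85, Min = 12
Range = 85 - 12 = 73

Range = 73


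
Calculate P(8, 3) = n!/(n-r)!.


P(8,3) = 8!/5!
= 40320/120
= 336

P(8,3) = 336


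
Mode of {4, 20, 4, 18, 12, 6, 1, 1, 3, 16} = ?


Frequencies: 1:2, 3:1, 4:2, 6:1, 12:1, 16:1, 18:1, 20:1
Max frequency = 2
Mode = 1, 4

Mode = 1, 4


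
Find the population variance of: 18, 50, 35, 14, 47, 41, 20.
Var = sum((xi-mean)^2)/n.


Mean = 32.1429
Squared deviations: 200.0204, 318.8776, 8.1633, 329.1633, 220.7347, 78.4490, 147.4490
Sum = 1302.8571
Variance = 1302.8571/7 = 186.1224

Variance = 186.1224


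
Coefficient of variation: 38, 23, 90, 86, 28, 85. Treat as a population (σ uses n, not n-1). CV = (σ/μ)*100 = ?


Mean = 58.3333
SD = 29.0440
CV = (29.0440/58.3333)*100 = 49.7898%

CV = 49.7898%


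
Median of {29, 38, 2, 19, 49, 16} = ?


Sorted: 2, 16, 19, 29, 38, 49
n = 6 (even)
Middle values: 19 and 29
Median = (19+29)/2 = 24.0000

Median = 24.0000


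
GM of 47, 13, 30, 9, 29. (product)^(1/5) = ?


Product = 47 × 13 × 30 × 9 × 29 = 4784130
GM = 4784130^(1/5) = 21.6751

GM = 21.6751


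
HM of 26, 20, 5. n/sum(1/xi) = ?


Sum of reciprocals = 1/26 + 1/20 + 1/5 = 0.288462
HM = 3/0.288462 = 10.4000

HM = 10.4000


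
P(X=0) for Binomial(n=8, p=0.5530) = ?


C(8,0) = 1
p^0 = 1.000000
(1-p)^8 = 0.001594
P = 1 * 1.000000 * 0.001594 = 0.0016

P(X=0) = 0.0016


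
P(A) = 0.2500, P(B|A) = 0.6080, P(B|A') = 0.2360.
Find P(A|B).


P(B) = P(B|A)*P(A) + P(B|A')*P(A')
= 0.6080*0.2500 + 0.2360*0.7500
= 0.152000 + 0.177000 = 0.329000
P(A|B) = 0.152000/0.329000 = 0.4620

P(A|B) = 0.4620


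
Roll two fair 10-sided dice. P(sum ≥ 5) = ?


Total outcomes = 10×10 = 100
Favorable (sum ≥ 5): 94
P = 94/100 = 0.9400

P = 0.9400


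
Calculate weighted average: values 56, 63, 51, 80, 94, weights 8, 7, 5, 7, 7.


Numerator = 56*8 + 63*7 + 51*5 + 80*7 + 94*7 = 2362
Denominator = 8 + 7 + 5 + 7 + 7 = 34
WM = 2362/34 = 69.4706

WM = 69.4706


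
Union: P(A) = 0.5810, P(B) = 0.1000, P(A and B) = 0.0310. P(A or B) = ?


P(A∪B) = 0.5810 + 0.1000 - 0.0310
= 0.6810 - 0.0310
= 0.6500

P(A∪B) = 0.6500


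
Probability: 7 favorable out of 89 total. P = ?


P = 7/89 = 0.0787

P = 0.0787


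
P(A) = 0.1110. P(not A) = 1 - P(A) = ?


P(not A) = 1 - 0.1110 = 0.8890

P(not A) = 0.8890


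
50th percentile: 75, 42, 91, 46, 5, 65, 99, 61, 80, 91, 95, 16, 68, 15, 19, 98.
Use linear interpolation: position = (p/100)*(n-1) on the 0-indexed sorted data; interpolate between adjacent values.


Sorted: 5, 15, 16, 19, 42, 46, 61, 65, 68, 75, 80, 91, 91, 95, 98, 99
n = 16
Index = 50/100 * 15 = 7.5000
Lower = data[7] = 65, Upper = data[8] = 68
P50 = 65 + 0.5000*(3) = 66.5000

P50 = 66.5000


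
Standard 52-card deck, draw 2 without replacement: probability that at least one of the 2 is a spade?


P(at least one) = 1 - P(none)
P(none) = (39/52) × (38/51) = 0.558824
P(at least one) = 1 - 0.558824 = 0.4412

P = 0.4412


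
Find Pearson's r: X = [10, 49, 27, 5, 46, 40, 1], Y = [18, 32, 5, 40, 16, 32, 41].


Mean X = 25.4286, Mean Y = 26.2857
SD X = 18.691917, SD Y = 12.521003
Cov = -76.979592
r = -76.979592/(18.691917*12.521003) = -0.3289

r = -0.3289


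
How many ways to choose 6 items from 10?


C(10,6) = 10!/(6! × 4!)
= 3628800/(720 × 24)
= 210

C(10,6) = 210


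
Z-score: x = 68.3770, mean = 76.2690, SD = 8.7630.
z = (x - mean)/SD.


z = (68.3770 - 76.2690)/8.7630
= -7.8920/8.7630
= -0.9006

z = -0.9006


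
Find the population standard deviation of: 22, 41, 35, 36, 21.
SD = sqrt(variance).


Mean = 31.0000
Variance = 64.4000
SD = sqrt(64.4000) = 8.0250

SD = 8.0250


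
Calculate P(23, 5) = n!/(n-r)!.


P(23,5) = 23!/18!
= 25852016738884976640000/6402373705728000
= 4037880

P(23,5) = 4037880


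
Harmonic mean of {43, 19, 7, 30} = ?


Sum of reciprocals = 1/43 + 1/19 + 1/7 + 1/30 = 0.252078
HM = 4/0.252078 = 15.8681

HM = 15.8681


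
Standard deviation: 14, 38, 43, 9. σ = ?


Mean = 26.0000
Variance = 216.5000
SD = sqrt(216.5000) = 14.7139

SD = 14.7139


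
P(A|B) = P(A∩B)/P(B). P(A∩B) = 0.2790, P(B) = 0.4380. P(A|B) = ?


P(A|B) = 0.2790/0.4380 = 0.6370

P(A|B) = 0.6370


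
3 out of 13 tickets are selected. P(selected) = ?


P = 3/13 = 0.2308

P = 0.2308


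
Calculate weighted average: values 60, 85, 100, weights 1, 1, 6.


Numerator = 60*1 + 85*1 + 100*6 = 745
Denominator = 1 + 1 + 6 = 8
WM = 745/8 = 93.1250

WM = 93.1250


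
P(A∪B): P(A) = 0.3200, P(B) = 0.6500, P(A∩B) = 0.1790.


P(A∪B) = 0.3200 + 0.6500 - 0.1790
= 0.9700 - 0.1790
= 0.7910

P(A∪B) = 0.7910


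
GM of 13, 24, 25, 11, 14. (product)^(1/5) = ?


Product = 13 × 24 × 25 × 11 × 14 = 1201200
GM = 1201200^(1/5) = 16.4408

GM = 16.4408


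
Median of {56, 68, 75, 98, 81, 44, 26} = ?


Sorted: 26, 44, 56, 68, 75, 81, 98
n = 7 (odd)
Middle value = 68

Median = 68


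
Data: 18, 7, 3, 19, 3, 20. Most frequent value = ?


Frequencies: 3:2, 7:1, 18:1, 19:1, 20:1
Max frequency = 2
Mode = 3

Mode = 3


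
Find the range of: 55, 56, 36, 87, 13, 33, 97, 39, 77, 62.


Max = 97, Min = 13
Range = 97 - 13 = 84

Range = 84


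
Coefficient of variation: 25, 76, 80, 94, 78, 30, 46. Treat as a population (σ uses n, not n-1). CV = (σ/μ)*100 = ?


Mean = 61.2857
SD = 25.2004
CV = (25.2004/61.2857)*100 = 41.1196%

CV = 41.1196%


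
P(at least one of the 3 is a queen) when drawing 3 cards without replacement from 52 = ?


P(at least one) = 1 - P(none)
P(none) = (48/52) × (47/51) × (46/50) = 0.782624
P(at least one) = 1 - 0.782624 = 0.2174

P = 0.2174


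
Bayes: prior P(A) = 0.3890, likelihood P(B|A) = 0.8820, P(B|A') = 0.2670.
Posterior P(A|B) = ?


P(B) = P(B|A)*P(A) + P(B|A')*P(A')
= 0.8820*0.3890 + 0.2670*0.6110
= 0.343098 + 0.163137 = 0.506235
P(A|B) = 0.343098/0.506235 = 0.6777

P(A|B) = 0.6777


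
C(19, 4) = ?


C(19,4) = 19!/(4! × 15!)
= 121645100408832000/(24 × 1307674368000)
= 3876

C(19,4) = 3876


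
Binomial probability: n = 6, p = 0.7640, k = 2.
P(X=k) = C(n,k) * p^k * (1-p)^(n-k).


C(6,2) = 15
p^2 = 0.583696
(1-p)^4 = 0.003102
P = 15 * 0.583696 * 0.003102 = 0.0272

P(X=2) = 0.0272


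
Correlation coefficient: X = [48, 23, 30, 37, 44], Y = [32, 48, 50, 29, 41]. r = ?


Mean X = 36.4000, Mean Y = 40.0000
SD X = 9.090655, SD Y = 8.366600
Cov = -52.600000
r = -52.600000/(9.090655*8.366600) = -0.6916

r = -0.6916


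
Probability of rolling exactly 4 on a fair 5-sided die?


Favorable outcomes (roll = 4): 1
Total outcomes = 5
P = 1/5 = 0.2000

P = 0.2000


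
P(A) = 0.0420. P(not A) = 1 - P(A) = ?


P(not A) = 1 - 0.0420 = 0.9580

P(not A) = 0.9580


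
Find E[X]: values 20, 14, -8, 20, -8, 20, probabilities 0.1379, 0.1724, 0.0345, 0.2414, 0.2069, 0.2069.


E[X] = 20*0.1379 + 14*0.1724 - 8*0.0345 + 20*0.2414 - 8*0.2069 + 20*0.2069
= 2.7580 + 2.4136 - 0.2760 + 4.8280 - 1.6552 + 4.1380
= 12.2064

E[X] = 12.2064


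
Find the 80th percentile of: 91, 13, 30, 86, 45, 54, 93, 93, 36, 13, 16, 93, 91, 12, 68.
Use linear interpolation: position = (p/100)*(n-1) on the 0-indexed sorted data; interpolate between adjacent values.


Sorted: 12, 13, 13, 16, 30, 36, 45, 54, 68, 86, 91, 91, 93, 93, 93
n = 15
Index = 80/100 * 14 = 11.2000
Lower = data[11] = 91, Upper = data[12] = 93
P80 = 91 + 0.2000*(2) = 91.4000

P80 = 91.4000


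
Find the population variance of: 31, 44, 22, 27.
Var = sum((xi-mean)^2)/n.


Mean = 31.0000
Squared deviations: 0, 169.0000, 81.0000, 16.0000
Sum = 266.0000
Variance = 266.0000/4 = 66.5000

Variance = 66.5000


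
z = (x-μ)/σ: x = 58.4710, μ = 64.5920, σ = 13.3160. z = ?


z = (58.4710 - 64.5920)/13.3160
= -6.1210/13.3160
= -0.4597

z = -0.4597


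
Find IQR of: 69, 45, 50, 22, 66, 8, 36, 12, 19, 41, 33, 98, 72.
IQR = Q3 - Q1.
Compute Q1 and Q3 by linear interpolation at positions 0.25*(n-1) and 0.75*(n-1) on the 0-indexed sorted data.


Sorted: 8, 12, 19, 22, 33, 36, 41, 45, 50, 66, 69, 72, 98
Q1 (25th %ile) = 22.0000
Q3 (75th %ile) = 66.0000
IQR = 66.0000 - 22.0000 = 44.0000

IQR = 44.0000


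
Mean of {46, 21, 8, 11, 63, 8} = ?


Sum = 46 + 21 + 8 + 11 + 63 + 8 = 157
n = 6
Mean = 157/6 = 26.1667

Mean = 26.1667


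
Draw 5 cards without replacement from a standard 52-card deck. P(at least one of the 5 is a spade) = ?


P(at least one) = 1 - P(none)
P(none) = (39/52) × (38/51) × (37/50) × (36/49) × (35/48) = 0.221534
P(at least one) = 1 - 0.221534 = 0.7785

P = 0.7785


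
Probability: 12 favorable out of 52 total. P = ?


P = 12/52 = 0.2308

P = 0.2308


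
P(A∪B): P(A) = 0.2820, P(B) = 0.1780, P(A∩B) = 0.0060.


P(A∪B) = 0.2820 + 0.1780 - 0.0060
= 0.4600 - 0.0060
= 0.4540

P(A∪B) = 0.4540


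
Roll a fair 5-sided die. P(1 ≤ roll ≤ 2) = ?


Favorable outcomes (1 ≤ roll ≤ 2): 2
Total outcomes = 5
P = 2/5 = 0.4000

P = 0.4000


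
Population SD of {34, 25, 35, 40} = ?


Mean = 33.5000
Variance = 29.2500
SD = sqrt(29.2500) = 5.4083

SD = 5.4083


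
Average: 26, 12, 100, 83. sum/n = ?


Sum = 26 + 12 + 100 + 83 = 221
n = 4
Mean = 221/4 = 55.2500

Mean = 55.2500


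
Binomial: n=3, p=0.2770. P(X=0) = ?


C(3,0) = 1
p^0 = 1.000000
(1-p)^3 = 0.377933
P = 1 * 1.000000 * 0.377933 = 0.3779

P(X=0) = 0.3779


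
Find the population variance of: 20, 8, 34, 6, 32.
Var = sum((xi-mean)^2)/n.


Mean = 20.0000
Squared deviations: 0, 144.0000, 196.0000, 196.0000, 144.0000
Sum = 680.0000
Variance = 680.0000/5 = 136.0000

Variance = 136.0000


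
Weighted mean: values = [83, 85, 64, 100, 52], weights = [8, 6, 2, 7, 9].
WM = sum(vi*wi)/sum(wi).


Numerator = 83*8 + 85*6 + 64*2 + 100*7 + 52*9 = 2470
Denominator = 8 + 6 + 2 + 7 + 9 = 32
WM = 2470/32 = 77.1875

WM = 77.1875


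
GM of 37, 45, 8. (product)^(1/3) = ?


Product = 37 × 45 × 8 = 13320
GM = 13320^(1/3) = 23.7047

GM = 23.7047


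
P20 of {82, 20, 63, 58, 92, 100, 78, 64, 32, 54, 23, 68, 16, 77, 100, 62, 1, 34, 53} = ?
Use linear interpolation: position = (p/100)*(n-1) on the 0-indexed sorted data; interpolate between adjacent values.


Sorted: 1, 16, 20, 23, 32, 34, 53, 54, 58, 62, 63, 64, 68, 77, 78, 82, 92, 100, 100
n = 19
Index = 20/100 * 18 = 3.6000
Lower = data[3] = 23, Upper = data[4] = 32
P20 = 23 + 0.6000*(9) = 28.4000

P20 = 28.4000


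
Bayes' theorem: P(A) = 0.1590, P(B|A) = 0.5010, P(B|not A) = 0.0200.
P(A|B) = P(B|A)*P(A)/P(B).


P(B) = P(B|A)*P(A) + P(B|A')*P(A')
= 0.5010*0.1590 + 0.0200*0.8410
= 0.079659 + 0.016820 = 0.096479
P(A|B) = 0.079659/0.096479 = 0.8257

P(A|B) = 0.8257


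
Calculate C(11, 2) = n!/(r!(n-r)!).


C(11,2) = 11!/(2! × 9!)
= 39916800/(2 × 362880)
= 55

C(11,2) = 55


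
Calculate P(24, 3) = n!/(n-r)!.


P(24,3) = 24!/21!
= 620448401733239439360000/51090942171709440000
= 12144

P(24,3) = 12144


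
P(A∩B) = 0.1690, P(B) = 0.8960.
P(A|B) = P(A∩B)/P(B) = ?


P(A|B) = 0.1690/0.8960 = 0.1886

P(A|B) = 0.1886


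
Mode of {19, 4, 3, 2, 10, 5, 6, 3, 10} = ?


Frequencies: 2:1, 3:2, 4:1, 5:1, 6:1, 10:2, 19:1
Max frequency = 2
Mode = 3, 10

Mode = 3, 10


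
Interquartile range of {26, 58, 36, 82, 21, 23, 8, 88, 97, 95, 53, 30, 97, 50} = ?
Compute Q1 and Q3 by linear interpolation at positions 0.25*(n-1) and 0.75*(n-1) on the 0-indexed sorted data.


Sorted: 8, 21, 23, 26, 30, 36, 50, 53, 58, 82, 88, 95, 97, 97
Q1 (25th %ile) = 27.0000
Q3 (75th %ile) = 86.5000
IQR = 86.5000 - 27.0000 = 59.5000

IQR = 59.5000


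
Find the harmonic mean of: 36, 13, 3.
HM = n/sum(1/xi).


Sum of reciprocals = 1/36 + 1/13 + 1/3 = 0.438034
HM = 3/0.438034 = 6.8488

HM = 6.8488


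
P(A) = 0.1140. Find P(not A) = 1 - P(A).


P(not A) = 1 - 0.1140 = 0.8860

P(not A) = 0.8860


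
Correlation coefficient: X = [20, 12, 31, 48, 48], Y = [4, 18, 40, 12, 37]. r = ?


Mean X = 31.8000, Mean Y = 22.2000
SD X = 14.538225, SD Y = 14.062717
Cov = 71.640000
r = 71.640000/(14.538225*14.062717) = 0.3504

r = 0.3504


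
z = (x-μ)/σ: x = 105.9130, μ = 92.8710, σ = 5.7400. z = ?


z = (105.9130 - 92.8710)/5.7400
= 13.0420/5.7400
= 2.2721

z = 2.2721


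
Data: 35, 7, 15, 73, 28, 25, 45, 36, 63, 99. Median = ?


Sorted: 7, 15, 25, 28, 35, 36, 45, 63, 73, 99
n = 10 (even)
Middle values: 35 and 36
Median = (35+36)/2 = 35.5000

Median = 35.5000


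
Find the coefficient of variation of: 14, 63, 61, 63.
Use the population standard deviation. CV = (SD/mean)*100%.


Mean = 50.2500
SD = 20.9449
CV = (20.9449/50.2500)*100 = 41.6813%

CV = 41.6813%


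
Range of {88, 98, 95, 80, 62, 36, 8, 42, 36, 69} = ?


Max = 98, Min = 8
Range = 98 - 8 = 90

Range = 90


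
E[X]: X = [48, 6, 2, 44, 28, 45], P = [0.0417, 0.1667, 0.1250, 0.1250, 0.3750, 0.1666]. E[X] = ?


E[X] = 48*0.0417 + 6*0.1667 + 2*0.1250 + 44*0.1250 + 28*0.3750 + 45*0.1666
= 2.0016 + 1.0002 + 0.2500 + 5.5000 + 10.5000 + 7.4970
= 26.7488

E[X] = 26.7488


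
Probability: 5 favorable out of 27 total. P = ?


P = 5/27 = 0.1852

P = 0.1852


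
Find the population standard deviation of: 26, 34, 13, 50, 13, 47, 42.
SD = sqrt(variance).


Mean = 32.1429
Variance = 201.5510
SD = sqrt(201.5510) = 14.1969

SD = 14.1969


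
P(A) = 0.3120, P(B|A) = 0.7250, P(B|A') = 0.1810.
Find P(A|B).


P(B) = P(B|A)*P(A) + P(B|A')*P(A')
= 0.7250*0.3120 + 0.1810*0.6880
= 0.226200 + 0.124528 = 0.350728
P(A|B) = 0.226200/0.350728 = 0.6449

P(A|B) = 0.6449


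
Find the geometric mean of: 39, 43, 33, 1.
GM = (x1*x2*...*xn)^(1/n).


Product = 39 × 43 × 33 × 1 = 55341
GM = 55341^(1/4) = 15.3378

GM = 15.3378


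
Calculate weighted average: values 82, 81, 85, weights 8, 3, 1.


Numerator = 82*8 + 81*3 + 85*1 = 984
Denominator = 8 + 3 + 1 = 12
WM = 984/12 = 82.0000

WM = 82.0000


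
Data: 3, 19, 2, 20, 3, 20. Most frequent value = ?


Frequencies: 2:1, 3:2, 19:1, 20:2
Max frequency = 2
Mode = 3, 20

Mode = 3, 20


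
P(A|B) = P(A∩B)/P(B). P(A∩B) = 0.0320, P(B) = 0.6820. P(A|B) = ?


P(A|B) = 0.0320/0.6820 = 0.0469

P(A|B) = 0.0469


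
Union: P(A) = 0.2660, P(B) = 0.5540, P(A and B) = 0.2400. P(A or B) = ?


P(A∪B) = 0.2660 + 0.5540 - 0.2400
= 0.8200 - 0.2400
= 0.5800

P(A∪B) = 0.5800


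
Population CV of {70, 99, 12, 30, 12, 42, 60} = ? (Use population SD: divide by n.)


Mean = 46.4286
SD = 29.6737
CV = (29.6737/46.4286)*100 = 63.9127%

CV = 63.9127%


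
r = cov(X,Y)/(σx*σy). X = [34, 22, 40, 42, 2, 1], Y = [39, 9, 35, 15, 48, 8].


Mean X = 23.5000, Mean Y = 25.6667
SD X = 16.810215, SD Y = 15.638272
Cov = 6.500000
r = 6.500000/(16.810215*15.638272) = 0.0247

r = 0.0247


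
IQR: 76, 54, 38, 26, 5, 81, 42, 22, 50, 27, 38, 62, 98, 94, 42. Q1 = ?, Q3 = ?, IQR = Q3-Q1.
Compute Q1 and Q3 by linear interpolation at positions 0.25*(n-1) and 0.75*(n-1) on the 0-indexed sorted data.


Sorted: 5, 22, 26, 27, 38, 38, 42, 42, 50, 54, 62, 76, 81, 94, 98
Q1 (25th %ile) = 32.5000
Q3 (75th %ile) = 69.0000
IQR = 69.0000 - 32.5000 = 36.5000

IQR = 36.5000


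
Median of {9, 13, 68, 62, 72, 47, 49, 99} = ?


Sorted: 9, 13, 47, 49, 62, 68, 72, 99
n = 8 (even)
Middle values: 49 and 62
Median = (49+62)/2 = 55.5000

Median = 55.5000


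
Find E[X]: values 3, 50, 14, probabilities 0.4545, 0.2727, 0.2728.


E[X] = 3*0.4545 + 50*0.2727 + 14*0.2728
= 1.3635 + 13.6350 + 3.8192
= 18.8177

E[X] = 18.8177


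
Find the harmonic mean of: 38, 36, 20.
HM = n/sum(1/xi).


Sum of reciprocals = 1/38 + 1/36 + 1/20 = 0.104094
HM = 3/0.104094 = 28.8202

HM = 28.8202


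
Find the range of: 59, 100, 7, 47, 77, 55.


Max = 100, Min = 7
Range = 100 - 7 = 93

Range = 93


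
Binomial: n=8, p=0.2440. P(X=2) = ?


C(8,2) = 28
p^2 = 0.059536
(1-p)^6 = 0.186694
P = 28 * 0.059536 * 0.186694 = 0.3112

P(X=2) = 0.3112


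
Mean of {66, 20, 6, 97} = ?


Sum = 66 + 20 + 6 + 97 = 189
n = 4
Mean = 189/4 = 47.2500

Mean = 47.2500


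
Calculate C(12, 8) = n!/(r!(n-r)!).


C(12,8) = 12!/(8! × 4!)
= 479001600/(40320 × 24)
= 495

C(12,8) = 495


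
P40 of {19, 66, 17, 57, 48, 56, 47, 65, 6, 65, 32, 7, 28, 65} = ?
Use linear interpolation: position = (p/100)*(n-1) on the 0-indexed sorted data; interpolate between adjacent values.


Sorted: 6, 7, 17, 19, 28, 32, 47, 48, 56, 57, 65, 65, 65, 66
n = 14
Index = 40/100 * 13 = 5.2000
Lower = data[5] = 32, Upper = data[6] = 47
P40 = 32 + 0.2000*(15) = 35.0000

P40 = 35.0000


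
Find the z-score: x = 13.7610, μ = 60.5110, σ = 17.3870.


z = (13.7610 - 60.5110)/17.3870
= -46.7500/17.3870
= -2.6888

z = -2.6888


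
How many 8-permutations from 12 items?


P(12,8) = 12!/4!
= 479001600/24
= 19958400

P(12,8) = 19958400


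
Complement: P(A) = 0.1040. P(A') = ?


P(not A) = 1 - 0.1040 = 0.8960

P(not A) = 0.8960


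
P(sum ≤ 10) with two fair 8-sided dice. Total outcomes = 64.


Total outcomes = 8×8 = 64
Favorable (sum ≤ 10): 43
P = 43/64 = 0.6719

P = 0.6719


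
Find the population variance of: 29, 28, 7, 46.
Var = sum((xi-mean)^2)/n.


Mean = 27.5000
Squared deviations: 2.2500, 0.2500, 420.2500, 342.2500
Sum = 765.0000
Variance = 765.0000/4 = 191.2500

Variance = 191.2500


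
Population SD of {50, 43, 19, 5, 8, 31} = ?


Mean = 26.0000
Variance = 284.0000
SD = sqrt(284.0000) = 16.8523

SD = 16.8523


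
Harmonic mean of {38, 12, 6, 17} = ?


Sum of reciprocals = 1/38 + 1/12 + 1/6 + 1/17 = 0.335139
HM = 4/0.335139 = 11.9353

HM = 11.9353


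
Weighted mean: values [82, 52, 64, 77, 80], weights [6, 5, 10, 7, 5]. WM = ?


Numerator = 82*6 + 52*5 + 64*10 + 77*7 + 80*5 = 2331
Denominator = 6 + 5 + 10 + 7 + 5 = 33
WM = 2331/33 = 70.6364

WM = 70.6364


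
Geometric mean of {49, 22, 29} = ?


Product = 49 × 22 × 29 = 31262
GM = 31262^(1/3) = 31.5021

GM = 31.5021


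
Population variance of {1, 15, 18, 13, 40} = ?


Mean = 17.4000
Squared deviations: 268.9600, 5.7600, 0.3600, 19.3600, 510.7600
Sum = 805.2000
Variance = 805.2000/5 = 161.0400

Variance = 161.0400


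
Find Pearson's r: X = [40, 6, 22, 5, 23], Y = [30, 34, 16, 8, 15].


Mean X = 19.2000, Mean Y = 20.6000
SD X = 12.890306, SD Y = 9.789791
Cov = 32.680000
r = 32.680000/(12.890306*9.789791) = 0.2590

r = 0.2590


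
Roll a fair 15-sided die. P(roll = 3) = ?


Favorable outcomes (roll = 3): 1
Total outcomes = 15
P = 1/15 = 0.0667

P = 0.0667


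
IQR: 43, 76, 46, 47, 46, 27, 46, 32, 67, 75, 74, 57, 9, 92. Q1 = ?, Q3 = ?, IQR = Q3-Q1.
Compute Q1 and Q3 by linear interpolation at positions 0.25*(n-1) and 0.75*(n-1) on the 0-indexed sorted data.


Sorted: 9, 27, 32, 43, 46, 46, 46, 47, 57, 67, 74, 75, 76, 92
Q1 (25th %ile) = 43.7500
Q3 (75th %ile) = 72.2500
IQR = 72.2500 - 43.7500 = 28.5000

IQR = 28.5000


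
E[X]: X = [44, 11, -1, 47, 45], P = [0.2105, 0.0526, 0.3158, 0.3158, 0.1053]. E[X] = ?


E[X] = 44*0.2105 + 11*0.0526 - 1*0.3158 + 47*0.3158 + 45*0.1053
= 9.2620 + 0.5786 - 0.3158 + 14.8426 + 4.7385
= 29.1059

E[X] = 29.1059


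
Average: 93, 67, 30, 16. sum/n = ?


Sum = 93 + 67 + 30 + 16 = 206
n = 4
Mean = 206/4 = 51.5000

Mean = 51.5000


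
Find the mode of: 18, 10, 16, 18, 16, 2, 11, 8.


Frequencies: 2:1, 8:1, 10:1, 11:1, 16:2, 18:2
Max frequency = 2
Mode = 16, 18

Mode = 16, 18


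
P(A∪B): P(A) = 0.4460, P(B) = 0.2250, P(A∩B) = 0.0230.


P(A∪B) = 0.4460 + 0.2250 - 0.0230
= 0.6710 - 0.0230
= 0.6480

P(A∪B) = 0.6480


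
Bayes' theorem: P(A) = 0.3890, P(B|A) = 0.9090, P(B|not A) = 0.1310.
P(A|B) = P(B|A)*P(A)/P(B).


P(B) = P(B|A)*P(A) + P(B|A')*P(A')
= 0.9090*0.3890 + 0.1310*0.6110
= 0.353601 + 0.080041 = 0.433642
P(A|B) = 0.353601/0.433642 = 0.8154

P(A|B) = 0.8154


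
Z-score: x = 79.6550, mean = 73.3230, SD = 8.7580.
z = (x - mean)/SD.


z = (79.6550 - 73.3230)/8.7580
= 6.3320/8.7580
= 0.7230

z = 0.7230


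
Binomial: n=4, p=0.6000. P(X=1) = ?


C(4,1) = 4
p^1 = 0.600000
(1-p)^3 = 0.064000
P = 4 * 0.600000 * 0.064000 = 0.1536

P(X=1) = 0.1536


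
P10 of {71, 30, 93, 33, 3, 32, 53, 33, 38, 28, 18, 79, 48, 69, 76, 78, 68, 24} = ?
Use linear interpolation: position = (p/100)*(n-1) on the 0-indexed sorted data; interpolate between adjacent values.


Sorted: 3, 18, 24, 28, 30, 32, 33, 33, 38, 48, 53, 68, 69, 71, 76, 78, 79, 93
n = 18
Index = 10/100 * 17 = 1.7000
Lower = data[1] = 18, Upper = data[2] = 24
P10 = 18 + 0.7000*(6) = 22.2000

P10 = 22.2000


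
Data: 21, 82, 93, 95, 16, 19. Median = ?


Sorted: 16, 19, 21, 82, 93, 95
n = 6 (even)
Middle values: 21 and 82
Median = (21+82)/2 = 51.5000

Median = 51.5000


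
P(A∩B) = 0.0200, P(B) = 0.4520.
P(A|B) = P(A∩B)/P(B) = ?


P(A|B) = 0.0200/0.4520 = 0.0442

P(A|B) = 0.0442


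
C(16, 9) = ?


C(16,9) = 16!/(9! × 7!)
= 20922789888000/(362880 × 5040)
= 11440

C(16,9) = 11440


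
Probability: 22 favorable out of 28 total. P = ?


P = 22/28 = 0.7857

P = 0.7857


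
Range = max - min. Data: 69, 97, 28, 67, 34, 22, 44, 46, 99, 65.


Max = 99, Min = 22
Range = 99 - 22 = 77

Range = 77


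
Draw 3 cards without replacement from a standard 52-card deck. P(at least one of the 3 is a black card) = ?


P(at least one) = 1 - P(none)
P(none) = (26/52) × (25/51) × (24/50) = 0.117647
P(at least one) = 1 - 0.117647 = 0.8824

P = 0.8824


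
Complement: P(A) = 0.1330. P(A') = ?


P(not A) = 1 - 0.1330 = 0.8670

P(not A) = 0.8670


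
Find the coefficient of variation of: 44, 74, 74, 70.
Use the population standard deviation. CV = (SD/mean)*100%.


Mean = 65.5000
SD = 12.5200
CV = (12.5200/65.5000)*100 = 19.1145%

CV = 19.1145%


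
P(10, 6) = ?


P(10,6) = 10!/4!
= 3628800/24
= 151200

P(10,6) = 151200


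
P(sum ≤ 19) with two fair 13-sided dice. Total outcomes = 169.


Total outcomes = 13×13 = 169
Favorable (sum ≤ 19): 141
P = 141/169 = 0.8343

P = 0.8343


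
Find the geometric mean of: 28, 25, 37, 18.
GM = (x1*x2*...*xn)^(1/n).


Product = 28 × 25 × 37 × 18 = 466200
GM = 466200^(1/4) = 26.1302

GM = 26.1302


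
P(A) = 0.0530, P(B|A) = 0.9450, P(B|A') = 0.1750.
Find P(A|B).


P(B) = P(B|A)*P(A) + P(B|A')*P(A')
= 0.9450*0.0530 + 0.1750*0.9470
= 0.050085 + 0.165725 = 0.215810
P(A|B) = 0.050085/0.215810 = 0.2321

P(A|B) = 0.2321


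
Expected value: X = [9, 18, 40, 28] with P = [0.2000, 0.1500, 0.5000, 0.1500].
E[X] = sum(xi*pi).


E[X] = 9*0.2000 + 18*0.1500 + 40*0.5000 + 28*0.1500
= 1.8000 + 2.7000 + 20.0000 + 4.2000
= 28.7000

E[X] = 28.7000


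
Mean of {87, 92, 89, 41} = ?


Sum = 87 + 92 + 89 + 41 = 309
n = 4
Mean = 309/4 = 77.2500

Mean = 77.2500


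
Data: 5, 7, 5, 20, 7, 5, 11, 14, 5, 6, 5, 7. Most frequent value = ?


Frequencies: 5:5, 6:1, 7:3, 11:1, 14:1, 20:1
Max frequency = 5
Mode = 5

Mode = 5


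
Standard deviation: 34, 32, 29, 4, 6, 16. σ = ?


Mean = 20.1667
Variance = 148.1389
SD = sqrt(148.1389) = 12.1712

SD = 12.1712


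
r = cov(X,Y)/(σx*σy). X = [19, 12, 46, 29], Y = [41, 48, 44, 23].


Mean X = 26.5000, Mean Y = 39.0000
SD X = 12.776932, SD Y = 9.565563
Cov = -22.000000
r = -22.000000/(12.776932*9.565563) = -0.1800

r = -0.1800


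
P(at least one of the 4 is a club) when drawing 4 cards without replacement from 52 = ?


P(at least one) = 1 - P(none)
P(none) = (39/52) × (38/51) × (37/50) × (36/49) = 0.303818
P(at least one) = 1 - 0.303818 = 0.6962

P = 0.6962


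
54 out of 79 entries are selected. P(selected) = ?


P = 54/79 = 0.6835

P = 0.6835


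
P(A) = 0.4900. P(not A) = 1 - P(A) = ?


P(not A) = 1 - 0.4900 = 0.5100

P(not A) = 0.5100


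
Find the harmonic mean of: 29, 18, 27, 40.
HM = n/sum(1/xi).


Sum of reciprocals = 1/29 + 1/18 + 1/27 + 1/40 = 0.152075
HM = 4/0.152075 = 26.3028

HM = 26.3028


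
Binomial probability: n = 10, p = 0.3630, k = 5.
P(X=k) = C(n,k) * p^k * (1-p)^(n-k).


C(10,5) = 252
p^5 = 0.006303
(1-p)^5 = 0.104881
P = 252 * 0.006303 * 0.104881 = 0.1666

P(X=5) = 0.1666


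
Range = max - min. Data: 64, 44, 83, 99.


Max = 99, Min = 44
Range = 99 - 44 = 55

Range = 55


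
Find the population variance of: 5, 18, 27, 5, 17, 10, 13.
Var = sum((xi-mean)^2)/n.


Mean = 13.5714
Squared deviations: 73.4694, 19.6122, 180.3265, 73.4694, 11.7551, 12.7551, 0.3265
Sum = 371.7143
Variance = 371.7143/7 = 53.1020

Variance = 53.1020


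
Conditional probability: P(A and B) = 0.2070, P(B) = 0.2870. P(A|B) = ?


P(A|B) = 0.2070/0.2870 = 0.7213

P(A|B) = 0.7213


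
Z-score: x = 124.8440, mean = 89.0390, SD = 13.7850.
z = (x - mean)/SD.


z = (124.8440 - 89.0390)/13.7850
= 35.8050/13.7850
= 2.5974

z = 2.5974


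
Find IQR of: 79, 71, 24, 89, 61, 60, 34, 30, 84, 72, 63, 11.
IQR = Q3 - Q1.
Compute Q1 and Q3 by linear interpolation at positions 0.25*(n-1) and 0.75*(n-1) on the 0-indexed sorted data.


Sorted: 11, 24, 30, 34, 60, 61, 63, 71, 72, 79, 84, 89
Q1 (25th %ile) = 33.0000
Q3 (75th %ile) = 73.7500
IQR = 73.7500 - 33.0000 = 40.7500

IQR = 40.7500


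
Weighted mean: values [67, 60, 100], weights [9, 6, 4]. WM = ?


Numerator = 67*9 + 60*6 + 100*4 = 1363
Denominator = 9 + 6 + 4 = 19
WM = 1363/19 = 71.7368

WM = 71.7368


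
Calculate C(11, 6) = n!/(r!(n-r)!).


C(11,6) = 11!/(6! × 5!)
= 39916800/(720 × 120)
= 462

C(11,6) = 462


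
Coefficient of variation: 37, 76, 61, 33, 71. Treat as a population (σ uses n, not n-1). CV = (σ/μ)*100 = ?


Mean = 55.6000
SD = 17.5454
CV = (17.5454/55.6000)*100 = 31.5564%

CV = 31.5564%


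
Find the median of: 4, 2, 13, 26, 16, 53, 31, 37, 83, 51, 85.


Sorted: 2, 4, 13, 16, 26, 31, 37, 51, 53, 83, 85
n = 11 (odd)
Middle value = 31

Median = 31


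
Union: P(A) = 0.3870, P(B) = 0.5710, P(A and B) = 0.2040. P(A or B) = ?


P(A∪B) = 0.3870 + 0.5710 - 0.2040
= 0.9580 - 0.2040
= 0.7540

P(A∪B) = 0.7540


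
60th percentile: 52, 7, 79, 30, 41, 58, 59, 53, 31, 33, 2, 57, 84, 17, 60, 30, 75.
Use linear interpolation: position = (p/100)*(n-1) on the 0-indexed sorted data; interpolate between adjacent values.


Sorted: 2, 7, 17, 30, 30, 31, 33, 41, 52, 53, 57, 58, 59, 60, 75, 79, 84
n = 17
Index = 60/100 * 16 = 9.6000
Lower = data[9] = 53, Upper = data[10] = 57
P60 = 53 + 0.6000*(4) = 55.4000

P60 = 55.4000


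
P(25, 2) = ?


P(25,2) = 25!/23!
= 15511210043330985984000000/25852016738884976640000
= 600

P(25,2) = 600


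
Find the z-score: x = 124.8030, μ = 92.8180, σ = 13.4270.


z = (124.8030 - 92.8180)/13.4270
= 31.9850/13.4270
= 2.3821

z = 2.3821


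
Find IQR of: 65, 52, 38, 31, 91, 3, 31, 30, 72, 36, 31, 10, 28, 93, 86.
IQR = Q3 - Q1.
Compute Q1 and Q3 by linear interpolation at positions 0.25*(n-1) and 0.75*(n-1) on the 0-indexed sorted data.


Sorted: 3, 10, 28, 30, 31, 31, 31, 36, 38, 52, 65, 72, 86, 91, 93
Q1 (25th %ile) = 30.5000
Q3 (75th %ile) = 68.5000
IQR = 68.5000 - 30.5000 = 38.0000

IQR = 38.0000


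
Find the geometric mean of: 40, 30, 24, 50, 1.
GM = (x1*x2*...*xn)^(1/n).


Product = 40 × 30 × 24 × 50 × 1 = 1440000
GM = 1440000^(1/5) = 17.0480

GM = 17.0480


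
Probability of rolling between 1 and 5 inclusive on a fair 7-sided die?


Favorable outcomes (1 ≤ roll ≤ 5): 5
Total outcomes = 7
P = 5/7 = 0.7143

P = 0.7143


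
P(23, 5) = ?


P(23,5) = 23!/18!
= 25852016738884976640000/6402373705728000
= 4037880

P(23,5) = 4037880


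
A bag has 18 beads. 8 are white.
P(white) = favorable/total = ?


P = 8/18 = 0.4444

P = 0.4444


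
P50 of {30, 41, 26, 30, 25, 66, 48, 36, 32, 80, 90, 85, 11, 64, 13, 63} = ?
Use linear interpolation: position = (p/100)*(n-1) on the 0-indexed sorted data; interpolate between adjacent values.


Sorted: 11, 13, 25, 26, 30, 30, 32, 36, 41, 48, 63, 64, 66, 80, 85, 90
n = 16
Index = 50/100 * 15 = 7.5000
Lower = data[7] = 36, Upper = data[8] = 41
P50 = 36 + 0.5000*(5) = 38.5000

P50 = 38.5000


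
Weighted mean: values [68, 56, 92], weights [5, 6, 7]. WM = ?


Numerator = 68*5 + 56*6 + 92*7 = 1320
Denominator = 5 + 6 + 7 = 18
WM = 1320/18 = 73.3333

WM = 73.3333


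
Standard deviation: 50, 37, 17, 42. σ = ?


Mean = 36.5000
Variance = 148.2500
SD = sqrt(148.2500) = 12.1758

SD = 12.1758


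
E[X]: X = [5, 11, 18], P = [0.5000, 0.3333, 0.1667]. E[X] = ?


E[X] = 5*0.5000 + 11*0.3333 + 18*0.1667
= 2.5000 + 3.6663 + 3.0006
= 9.1669

E[X] = 9.1669


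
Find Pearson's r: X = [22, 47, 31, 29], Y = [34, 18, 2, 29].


Mean X = 32.2500, Mean Y = 20.7500
SD X = 9.148087, SD Y = 12.275484
Cov = -44.937500
r = -44.937500/(9.148087*12.275484) = -0.4002

r = -0.4002


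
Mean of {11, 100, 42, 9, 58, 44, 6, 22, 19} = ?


Sum = 11 + 100 + 42 + 9 + 58 + 44 + 6 + 22 + 19 = 311
n = 9
Mean = 311/9 = 34.5556

Mean = 34.5556


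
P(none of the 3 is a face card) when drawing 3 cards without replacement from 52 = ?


P(no face cards) = (40/52) × (39/51) × (38/50)
= 0.4471

P = 0.4471


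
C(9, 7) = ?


C(9,7) = 9!/(7! × 2!)
= 362880/(5040 × 2)
= 36

C(9,7) = 36


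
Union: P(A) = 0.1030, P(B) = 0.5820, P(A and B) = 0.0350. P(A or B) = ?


P(A∪B) = 0.1030 + 0.5820 - 0.0350
= 0.6850 - 0.0350
= 0.6500

P(A∪B) = 0.6500


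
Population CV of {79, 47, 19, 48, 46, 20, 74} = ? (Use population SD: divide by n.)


Mean = 47.5714
SD = 21.5993
CV = (21.5993/47.5714)*100 = 45.4040%

CV = 45.4040%


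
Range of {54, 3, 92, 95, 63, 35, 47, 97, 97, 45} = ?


Max = 97, Min = 3
Range = 97 - 3 = 94

Range = 94


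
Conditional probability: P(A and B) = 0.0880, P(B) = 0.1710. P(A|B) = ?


P(A|B) = 0.0880/0.1710 = 0.5146

P(A|B) = 0.5146


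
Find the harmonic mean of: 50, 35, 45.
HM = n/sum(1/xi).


Sum of reciprocals = 1/50 + 1/35 + 1/45 = 0.070794
HM = 3/0.070794 = 42.3767

HM = 42.3767


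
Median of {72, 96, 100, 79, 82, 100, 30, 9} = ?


Sorted: 9, 30, 72, 79, 82, 96, 100, 100
n = 8 (even)
Middle values: 79 and 82
Median = (79+82)/2 = 80.5000

Median = 80.5000


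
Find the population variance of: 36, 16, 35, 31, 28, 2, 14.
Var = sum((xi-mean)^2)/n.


Mean = 23.1429
Squared deviations: 165.3061, 51.0204, 140.5918, 61.7347, 23.5918, 447.0204, 83.5918
Sum = 972.8571
Variance = 972.8571/7 = 138.9796

Variance = 138.9796


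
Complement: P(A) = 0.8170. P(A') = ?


P(not A) = 1 - 0.8170 = 0.1830

P(not A) = 0.1830


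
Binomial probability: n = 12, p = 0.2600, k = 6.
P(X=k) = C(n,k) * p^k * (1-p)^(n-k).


C(12,6) = 924
p^6 = 0.000309
(1-p)^6 = 0.164206
P = 924 * 0.000309 * 0.164206 = 0.0469

P(X=6) = 0.0469


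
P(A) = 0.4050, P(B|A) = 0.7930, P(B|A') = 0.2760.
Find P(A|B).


P(B) = P(B|A)*P(A) + P(B|A')*P(A')
= 0.7930*0.4050 + 0.2760*0.5950
= 0.321165 + 0.164220 = 0.485385
P(A|B) = 0.321165/0.485385 = 0.6617

P(A|B) = 0.6617


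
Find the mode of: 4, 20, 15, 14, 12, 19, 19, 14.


Frequencies: 4:1, 12:1, 14:2, 15:1, 19:2, 20:1
Max frequency = 2
Mode = 14, 19

Mode = 14, 19


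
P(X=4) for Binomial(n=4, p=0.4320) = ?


C(4,4) = 1
p^4 = 0.034829
(1-p)^0 = 1.000000
P = 1 * 0.034829 * 1.000000 = 0.0348

P(X=4) = 0.0348


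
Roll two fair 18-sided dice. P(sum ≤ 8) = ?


Total outcomes = 18×18 = 324
Favorable (sum ≤ 8): 28
P = 28/324 = 0.0864

P = 0.0864


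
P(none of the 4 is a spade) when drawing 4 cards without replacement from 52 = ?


P(no spades) = (39/52) × (38/51) × (37/50) × (36/49)
= 0.3038

P = 0.3038


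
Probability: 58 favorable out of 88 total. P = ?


P = 58/88 = 0.6591

P = 0.6591


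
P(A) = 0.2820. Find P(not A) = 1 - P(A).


P(not A) = 1 - 0.2820 = 0.7180

P(not A) = 0.7180


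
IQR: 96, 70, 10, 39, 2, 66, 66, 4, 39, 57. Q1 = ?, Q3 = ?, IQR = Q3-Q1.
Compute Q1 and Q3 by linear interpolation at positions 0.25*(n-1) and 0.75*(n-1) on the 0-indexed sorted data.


Sorted: 2, 4, 10, 39, 39, 57, 66, 66, 70, 96
Q1 (25th %ile) = 17.2500
Q3 (75th %ile) = 66.0000
IQR = 66.0000 - 17.2500 = 48.7500

IQR = 48.7500


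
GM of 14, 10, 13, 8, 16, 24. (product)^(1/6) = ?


Product = 14 × 10 × 13 × 8 × 16 × 24 = 5591040
GM = 5591040^(1/6) = 13.3224

GM = 13.3224


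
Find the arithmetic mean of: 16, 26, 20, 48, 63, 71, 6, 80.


Sum = 16 + 26 + 20 + 48 + 63 + 71 + 6 + 80 = 330
n = 8
Mean = 330/8 = 41.2500

Mean = 41.2500


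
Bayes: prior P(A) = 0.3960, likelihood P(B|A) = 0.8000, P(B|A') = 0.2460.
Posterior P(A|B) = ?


P(B) = P(B|A)*P(A) + P(B|A')*P(A')
= 0.8000*0.3960 + 0.2460*0.6040
= 0.316800 + 0.148584 = 0.465384
P(A|B) = 0.316800/0.465384 = 0.6807

P(A|B) = 0.6807


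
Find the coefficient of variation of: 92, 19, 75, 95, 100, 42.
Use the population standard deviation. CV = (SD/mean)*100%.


Mean = 70.5000
SD = 30.0486
CV = (30.0486/70.5000)*100 = 42.6221%

CV = 42.6221%


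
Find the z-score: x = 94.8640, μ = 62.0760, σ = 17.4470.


z = (94.8640 - 62.0760)/17.4470
= 32.7880/17.4470
= 1.8793

z = 1.8793
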